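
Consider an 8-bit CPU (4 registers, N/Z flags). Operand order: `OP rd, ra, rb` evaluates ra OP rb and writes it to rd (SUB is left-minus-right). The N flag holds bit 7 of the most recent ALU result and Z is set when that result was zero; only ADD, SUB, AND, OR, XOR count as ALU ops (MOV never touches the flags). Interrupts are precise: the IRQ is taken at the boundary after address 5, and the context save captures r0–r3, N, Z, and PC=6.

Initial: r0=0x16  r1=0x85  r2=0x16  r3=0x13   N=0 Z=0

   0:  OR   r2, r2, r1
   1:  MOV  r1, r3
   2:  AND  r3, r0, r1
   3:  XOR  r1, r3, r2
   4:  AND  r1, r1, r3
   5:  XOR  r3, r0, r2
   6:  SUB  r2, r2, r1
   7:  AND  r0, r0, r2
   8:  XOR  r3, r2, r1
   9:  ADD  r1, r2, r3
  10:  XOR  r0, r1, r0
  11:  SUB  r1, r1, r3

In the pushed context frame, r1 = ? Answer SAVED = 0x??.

SAVED = 0x00

after  0: r0=0x16 r1=0x85 r2=0x97 r3=0x13  N=1 Z=0
after  1: r0=0x16 r1=0x13 r2=0x97 r3=0x13  N=1 Z=0
after  2: r0=0x16 r1=0x13 r2=0x97 r3=0x12  N=0 Z=0
after  3: r0=0x16 r1=0x85 r2=0x97 r3=0x12  N=1 Z=0
after  4: r0=0x16 r1=0x00 r2=0x97 r3=0x12  N=0 Z=1
after  5: r0=0x16 r1=0x00 r2=0x97 r3=0x81  N=1 Z=0
-- IRQ taken; context saved, return-PC = 6 --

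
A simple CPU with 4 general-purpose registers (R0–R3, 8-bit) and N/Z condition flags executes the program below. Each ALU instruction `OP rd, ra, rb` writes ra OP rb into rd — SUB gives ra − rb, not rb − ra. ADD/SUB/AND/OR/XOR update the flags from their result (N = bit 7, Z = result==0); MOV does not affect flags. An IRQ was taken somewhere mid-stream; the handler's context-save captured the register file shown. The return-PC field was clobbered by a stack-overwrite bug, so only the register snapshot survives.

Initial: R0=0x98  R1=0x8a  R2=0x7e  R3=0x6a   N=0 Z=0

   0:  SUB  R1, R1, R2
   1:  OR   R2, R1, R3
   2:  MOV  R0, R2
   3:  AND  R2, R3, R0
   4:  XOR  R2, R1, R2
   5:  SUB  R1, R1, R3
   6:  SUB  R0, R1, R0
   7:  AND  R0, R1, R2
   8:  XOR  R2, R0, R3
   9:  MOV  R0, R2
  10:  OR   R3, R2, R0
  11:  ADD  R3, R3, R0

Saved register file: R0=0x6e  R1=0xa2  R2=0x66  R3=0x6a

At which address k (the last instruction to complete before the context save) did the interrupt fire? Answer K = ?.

after  0: R0=0x98 R1=0x0c R2=0x7e R3=0x6a  N=0 Z=0
after  1: R0=0x98 R1=0x0c R2=0x6e R3=0x6a  N=0 Z=0
after  2: R0=0x6e R1=0x0c R2=0x6e R3=0x6a  N=0 Z=0
after  3: R0=0x6e R1=0x0c R2=0x6a R3=0x6a  N=0 Z=0
after  4: R0=0x6e R1=0x0c R2=0x66 R3=0x6a  N=0 Z=0
after  5: R0=0x6e R1=0xa2 R2=0x66 R3=0x6a  N=1 Z=0
-- IRQ taken; context saved, return-PC = 6 --

K = 5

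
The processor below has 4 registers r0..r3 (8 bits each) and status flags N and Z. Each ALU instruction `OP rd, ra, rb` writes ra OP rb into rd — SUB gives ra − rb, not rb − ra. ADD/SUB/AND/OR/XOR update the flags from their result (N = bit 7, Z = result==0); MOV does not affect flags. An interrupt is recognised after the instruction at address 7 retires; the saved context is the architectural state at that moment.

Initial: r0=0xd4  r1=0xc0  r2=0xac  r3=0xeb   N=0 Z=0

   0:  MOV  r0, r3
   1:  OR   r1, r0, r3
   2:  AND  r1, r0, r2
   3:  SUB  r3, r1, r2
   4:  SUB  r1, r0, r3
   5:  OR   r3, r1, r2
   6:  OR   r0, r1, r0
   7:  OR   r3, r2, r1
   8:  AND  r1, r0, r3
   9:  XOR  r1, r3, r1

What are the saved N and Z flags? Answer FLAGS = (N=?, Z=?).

FLAGS = (N=1, Z=0)

after  0: r0=0xeb r1=0xc0 r2=0xac r3=0xeb  N=0 Z=0
after  1: r0=0xeb r1=0xeb r2=0xac r3=0xeb  N=1 Z=0
after  2: r0=0xeb r1=0xa8 r2=0xac r3=0xeb  N=1 Z=0
after  3: r0=0xeb r1=0xa8 r2=0xac r3=0xfc  N=1 Z=0
after  4: r0=0xeb r1=0xef r2=0xac r3=0xfc  N=1 Z=0
after  5: r0=0xeb r1=0xef r2=0xac r3=0xef  N=1 Z=0
after  6: r0=0xef r1=0xef r2=0xac r3=0xef  N=1 Z=0
after  7: r0=0xef r1=0xef r2=0xac r3=0xef  N=1 Z=0
-- IRQ taken; context saved, return-PC = 8 --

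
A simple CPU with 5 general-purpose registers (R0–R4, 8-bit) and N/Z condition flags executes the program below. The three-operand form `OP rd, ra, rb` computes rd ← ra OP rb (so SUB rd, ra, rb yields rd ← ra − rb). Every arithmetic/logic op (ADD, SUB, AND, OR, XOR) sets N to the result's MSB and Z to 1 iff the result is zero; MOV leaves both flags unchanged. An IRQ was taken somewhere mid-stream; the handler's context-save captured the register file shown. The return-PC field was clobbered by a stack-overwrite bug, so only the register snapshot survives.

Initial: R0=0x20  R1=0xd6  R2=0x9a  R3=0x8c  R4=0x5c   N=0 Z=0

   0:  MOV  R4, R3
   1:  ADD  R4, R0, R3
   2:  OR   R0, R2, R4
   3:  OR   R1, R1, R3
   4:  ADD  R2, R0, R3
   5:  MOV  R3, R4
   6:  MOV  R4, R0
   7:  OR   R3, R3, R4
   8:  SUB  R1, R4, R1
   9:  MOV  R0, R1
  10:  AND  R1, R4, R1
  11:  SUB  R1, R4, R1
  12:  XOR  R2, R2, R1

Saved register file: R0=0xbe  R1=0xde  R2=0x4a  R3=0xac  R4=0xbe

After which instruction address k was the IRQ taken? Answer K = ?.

after  0: R0=0x20 R1=0xd6 R2=0x9a R3=0x8c R4=0x8c  N=0 Z=0
after  1: R0=0x20 R1=0xd6 R2=0x9a R3=0x8c R4=0xac  N=1 Z=0
after  2: R0=0xbe R1=0xd6 R2=0x9a R3=0x8c R4=0xac  N=1 Z=0
after  3: R0=0xbe R1=0xde R2=0x9a R3=0x8c R4=0xac  N=1 Z=0
after  4: R0=0xbe R1=0xde R2=0x4a R3=0x8c R4=0xac  N=0 Z=0
after  5: R0=0xbe R1=0xde R2=0x4a R3=0xac R4=0xac  N=0 Z=0
after  6: R0=0xbe R1=0xde R2=0x4a R3=0xac R4=0xbe  N=0 Z=0
-- IRQ taken; context saved, return-PC = 7 --

K = 6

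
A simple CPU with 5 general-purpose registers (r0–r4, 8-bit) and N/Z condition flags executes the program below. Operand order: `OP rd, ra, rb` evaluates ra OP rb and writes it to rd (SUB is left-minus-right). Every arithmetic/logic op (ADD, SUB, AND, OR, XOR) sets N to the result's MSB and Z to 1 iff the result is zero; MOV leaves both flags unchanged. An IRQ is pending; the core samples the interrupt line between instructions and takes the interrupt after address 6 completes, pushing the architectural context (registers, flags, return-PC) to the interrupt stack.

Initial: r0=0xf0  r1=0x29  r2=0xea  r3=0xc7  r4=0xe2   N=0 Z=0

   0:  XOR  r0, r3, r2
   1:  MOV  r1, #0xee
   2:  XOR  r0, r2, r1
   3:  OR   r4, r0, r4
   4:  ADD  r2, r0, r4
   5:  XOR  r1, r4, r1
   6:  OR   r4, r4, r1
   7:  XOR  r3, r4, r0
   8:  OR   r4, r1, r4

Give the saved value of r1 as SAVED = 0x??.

after  0: r0=0x2d r1=0x29 r2=0xea r3=0xc7 r4=0xe2  N=0 Z=0
after  1: r0=0x2d r1=0xee r2=0xea r3=0xc7 r4=0xe2  N=0 Z=0
after  2: r0=0x04 r1=0xee r2=0xea r3=0xc7 r4=0xe2  N=0 Z=0
after  3: r0=0x04 r1=0xee r2=0xea r3=0xc7 r4=0xe6  N=1 Z=0
after  4: r0=0x04 r1=0xee r2=0xea r3=0xc7 r4=0xe6  N=1 Z=0
after  5: r0=0x04 r1=0x08 r2=0xea r3=0xc7 r4=0xe6  N=0 Z=0
after  6: r0=0x04 r1=0x08 r2=0xea r3=0xc7 r4=0xee  N=1 Z=0
-- IRQ taken; context saved, return-PC = 7 --

SAVED = 0x08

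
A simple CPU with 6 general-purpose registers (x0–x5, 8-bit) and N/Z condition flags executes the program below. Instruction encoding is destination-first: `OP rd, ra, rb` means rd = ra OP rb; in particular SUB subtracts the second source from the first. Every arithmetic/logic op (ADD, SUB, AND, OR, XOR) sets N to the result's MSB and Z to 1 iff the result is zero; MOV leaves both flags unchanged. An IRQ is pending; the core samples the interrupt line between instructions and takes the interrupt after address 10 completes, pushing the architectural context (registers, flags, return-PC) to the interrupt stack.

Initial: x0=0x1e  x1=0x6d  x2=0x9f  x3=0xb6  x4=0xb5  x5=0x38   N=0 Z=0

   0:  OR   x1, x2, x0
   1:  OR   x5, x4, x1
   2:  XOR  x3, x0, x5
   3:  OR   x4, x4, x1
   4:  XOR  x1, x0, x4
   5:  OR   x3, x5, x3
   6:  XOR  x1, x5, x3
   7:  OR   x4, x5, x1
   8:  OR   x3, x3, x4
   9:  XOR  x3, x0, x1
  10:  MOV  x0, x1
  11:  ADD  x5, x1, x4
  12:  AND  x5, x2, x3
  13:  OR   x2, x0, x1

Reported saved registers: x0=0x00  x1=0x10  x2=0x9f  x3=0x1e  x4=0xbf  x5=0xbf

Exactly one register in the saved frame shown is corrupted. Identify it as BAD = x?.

BAD = x1

after  0: x0=0x1e x1=0x9f x2=0x9f x3=0xb6 x4=0xb5 x5=0x38  N=1 Z=0
after  1: x0=0x1e x1=0x9f x2=0x9f x3=0xb6 x4=0xb5 x5=0xbf  N=1 Z=0
after  2: x0=0x1e x1=0x9f x2=0x9f x3=0xa1 x4=0xb5 x5=0xbf  N=1 Z=0
after  3: x0=0x1e x1=0x9f x2=0x9f x3=0xa1 x4=0xbf x5=0xbf  N=1 Z=0
after  4: x0=0x1e x1=0xa1 x2=0x9f x3=0xa1 x4=0xbf x5=0xbf  N=1 Z=0
after  5: x0=0x1e x1=0xa1 x2=0x9f x3=0xbf x4=0xbf x5=0xbf  N=1 Z=0
after  6: x0=0x1e x1=0x00 x2=0x9f x3=0xbf x4=0xbf x5=0xbf  N=0 Z=1
after  7: x0=0x1e x1=0x00 x2=0x9f x3=0xbf x4=0xbf x5=0xbf  N=1 Z=0
after  8: x0=0x1e x1=0x00 x2=0x9f x3=0xbf x4=0xbf x5=0xbf  N=1 Z=0
after  9: x0=0x1e x1=0x00 x2=0x9f x3=0x1e x4=0xbf x5=0xbf  N=0 Z=0
after 10: x0=0x00 x1=0x00 x2=0x9f x3=0x1e x4=0xbf x5=0xbf  N=0 Z=0
-- IRQ taken; context saved, return-PC = 11 --
mismatch: x1: reported 0x10 vs actual 0x00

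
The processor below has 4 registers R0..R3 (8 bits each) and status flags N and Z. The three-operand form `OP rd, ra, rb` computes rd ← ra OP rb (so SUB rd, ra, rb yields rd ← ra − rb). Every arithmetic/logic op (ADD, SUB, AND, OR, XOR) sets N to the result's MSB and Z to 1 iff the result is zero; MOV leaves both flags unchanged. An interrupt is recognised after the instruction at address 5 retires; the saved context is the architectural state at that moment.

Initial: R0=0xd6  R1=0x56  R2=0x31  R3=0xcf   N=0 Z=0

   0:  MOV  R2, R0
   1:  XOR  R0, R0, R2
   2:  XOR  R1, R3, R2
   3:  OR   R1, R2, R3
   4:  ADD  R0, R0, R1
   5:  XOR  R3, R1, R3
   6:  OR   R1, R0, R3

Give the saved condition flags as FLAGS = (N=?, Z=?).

after  0: R0=0xd6 R1=0x56 R2=0xd6 R3=0xcf  N=0 Z=0
after  1: R0=0x00 R1=0x56 R2=0xd6 R3=0xcf  N=0 Z=1
after  2: R0=0x00 R1=0x19 R2=0xd6 R3=0xcf  N=0 Z=0
after  3: R0=0x00 R1=0xdf R2=0xd6 R3=0xcf  N=1 Z=0
after  4: R0=0xdf R1=0xdf R2=0xd6 R3=0xcf  N=1 Z=0
after  5: R0=0xdf R1=0xdf R2=0xd6 R3=0x10  N=0 Z=0
-- IRQ taken; context saved, return-PC = 6 --

FLAGS = (N=0, Z=0)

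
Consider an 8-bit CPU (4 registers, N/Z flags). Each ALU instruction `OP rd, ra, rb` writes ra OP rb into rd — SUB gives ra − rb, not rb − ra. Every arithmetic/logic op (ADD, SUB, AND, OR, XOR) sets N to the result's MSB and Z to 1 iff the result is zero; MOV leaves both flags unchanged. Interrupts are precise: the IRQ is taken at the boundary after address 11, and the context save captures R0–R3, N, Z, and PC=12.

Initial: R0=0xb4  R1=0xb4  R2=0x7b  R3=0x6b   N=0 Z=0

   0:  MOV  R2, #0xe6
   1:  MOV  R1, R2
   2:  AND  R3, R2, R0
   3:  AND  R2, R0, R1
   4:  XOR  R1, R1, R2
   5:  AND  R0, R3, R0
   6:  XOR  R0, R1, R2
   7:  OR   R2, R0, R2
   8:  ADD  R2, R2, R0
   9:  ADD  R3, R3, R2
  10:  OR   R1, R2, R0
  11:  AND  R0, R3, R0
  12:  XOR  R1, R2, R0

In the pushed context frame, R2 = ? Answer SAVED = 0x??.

after  0: R0=0xb4 R1=0xb4 R2=0xe6 R3=0x6b  N=0 Z=0
after  1: R0=0xb4 R1=0xe6 R2=0xe6 R3=0x6b  N=0 Z=0
after  2: R0=0xb4 R1=0xe6 R2=0xe6 R3=0xa4  N=1 Z=0
after  3: R0=0xb4 R1=0xe6 R2=0xa4 R3=0xa4  N=1 Z=0
after  4: R0=0xb4 R1=0x42 R2=0xa4 R3=0xa4  N=0 Z=0
after  5: R0=0xa4 R1=0x42 R2=0xa4 R3=0xa4  N=1 Z=0
after  6: R0=0xe6 R1=0x42 R2=0xa4 R3=0xa4  N=1 Z=0
after  7: R0=0xe6 R1=0x42 R2=0xe6 R3=0xa4  N=1 Z=0
after  8: R0=0xe6 R1=0x42 R2=0xcc R3=0xa4  N=1 Z=0
after  9: R0=0xe6 R1=0x42 R2=0xcc R3=0x70  N=0 Z=0
after 10: R0=0xe6 R1=0xee R2=0xcc R3=0x70  N=1 Z=0
after 11: R0=0x60 R1=0xee R2=0xcc R3=0x70  N=0 Z=0
-- IRQ taken; context saved, return-PC = 12 --

SAVED = 0xcc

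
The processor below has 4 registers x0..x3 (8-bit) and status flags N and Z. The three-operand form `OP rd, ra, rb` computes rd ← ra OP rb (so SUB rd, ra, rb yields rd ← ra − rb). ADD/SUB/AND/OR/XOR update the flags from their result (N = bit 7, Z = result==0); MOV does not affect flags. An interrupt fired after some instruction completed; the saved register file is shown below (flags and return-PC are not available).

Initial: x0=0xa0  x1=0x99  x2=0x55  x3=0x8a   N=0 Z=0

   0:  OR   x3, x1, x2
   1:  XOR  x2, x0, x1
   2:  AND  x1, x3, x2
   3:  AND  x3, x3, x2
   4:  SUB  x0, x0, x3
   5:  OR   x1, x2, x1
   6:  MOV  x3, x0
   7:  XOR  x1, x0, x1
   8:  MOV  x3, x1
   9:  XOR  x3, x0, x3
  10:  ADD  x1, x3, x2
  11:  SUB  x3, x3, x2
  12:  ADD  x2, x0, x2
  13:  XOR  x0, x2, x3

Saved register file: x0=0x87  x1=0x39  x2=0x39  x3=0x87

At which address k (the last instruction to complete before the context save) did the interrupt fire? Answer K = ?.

K = 6

after  0: x0=0xa0 x1=0x99 x2=0x55 x3=0xdd  N=1 Z=0
after  1: x0=0xa0 x1=0x99 x2=0x39 x3=0xdd  N=0 Z=0
after  2: x0=0xa0 x1=0x19 x2=0x39 x3=0xdd  N=0 Z=0
after  3: x0=0xa0 x1=0x19 x2=0x39 x3=0x19  N=0 Z=0
after  4: x0=0x87 x1=0x19 x2=0x39 x3=0x19  N=1 Z=0
after  5: x0=0x87 x1=0x39 x2=0x39 x3=0x19  N=0 Z=0
after  6: x0=0x87 x1=0x39 x2=0x39 x3=0x87  N=0 Z=0
-- IRQ taken; context saved, return-PC = 7 --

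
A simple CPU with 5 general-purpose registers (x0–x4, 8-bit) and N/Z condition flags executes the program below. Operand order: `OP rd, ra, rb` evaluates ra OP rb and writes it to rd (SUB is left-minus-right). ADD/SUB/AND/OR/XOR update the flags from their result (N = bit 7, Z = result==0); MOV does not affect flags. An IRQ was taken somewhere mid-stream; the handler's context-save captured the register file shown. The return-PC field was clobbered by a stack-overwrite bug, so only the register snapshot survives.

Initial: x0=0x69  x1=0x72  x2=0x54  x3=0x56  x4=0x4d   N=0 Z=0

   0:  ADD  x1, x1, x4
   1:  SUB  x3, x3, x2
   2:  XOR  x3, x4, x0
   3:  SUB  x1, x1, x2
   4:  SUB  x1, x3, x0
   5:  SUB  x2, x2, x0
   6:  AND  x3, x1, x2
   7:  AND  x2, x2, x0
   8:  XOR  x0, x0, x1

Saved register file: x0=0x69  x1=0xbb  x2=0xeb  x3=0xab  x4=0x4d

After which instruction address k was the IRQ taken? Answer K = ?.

K = 6

after  0: x0=0x69 x1=0xbf x2=0x54 x3=0x56 x4=0x4d  N=1 Z=0
after  1: x0=0x69 x1=0xbf x2=0x54 x3=0x02 x4=0x4d  N=0 Z=0
after  2: x0=0x69 x1=0xbf x2=0x54 x3=0x24 x4=0x4d  N=0 Z=0
after  3: x0=0x69 x1=0x6b x2=0x54 x3=0x24 x4=0x4d  N=0 Z=0
after  4: x0=0x69 x1=0xbb x2=0x54 x3=0x24 x4=0x4d  N=1 Z=0
after  5: x0=0x69 x1=0xbb x2=0xeb x3=0x24 x4=0x4d  N=1 Z=0
after  6: x0=0x69 x1=0xbb x2=0xeb x3=0xab x4=0x4d  N=1 Z=0
-- IRQ taken; context saved, return-PC = 7 --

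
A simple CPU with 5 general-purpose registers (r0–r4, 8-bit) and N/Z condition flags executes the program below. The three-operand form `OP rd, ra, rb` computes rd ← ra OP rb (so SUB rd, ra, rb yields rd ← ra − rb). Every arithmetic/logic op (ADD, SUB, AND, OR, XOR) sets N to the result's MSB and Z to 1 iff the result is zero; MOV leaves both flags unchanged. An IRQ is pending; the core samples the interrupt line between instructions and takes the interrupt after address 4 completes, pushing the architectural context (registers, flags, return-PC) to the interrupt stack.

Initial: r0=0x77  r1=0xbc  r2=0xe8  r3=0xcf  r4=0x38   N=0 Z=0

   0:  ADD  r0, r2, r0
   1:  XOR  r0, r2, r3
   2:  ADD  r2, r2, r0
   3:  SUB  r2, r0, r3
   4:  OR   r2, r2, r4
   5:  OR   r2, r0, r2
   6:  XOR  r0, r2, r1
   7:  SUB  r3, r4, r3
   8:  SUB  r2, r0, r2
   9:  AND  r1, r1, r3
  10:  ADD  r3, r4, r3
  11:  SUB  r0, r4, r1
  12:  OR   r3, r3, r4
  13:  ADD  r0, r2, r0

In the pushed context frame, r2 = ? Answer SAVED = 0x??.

after  0: r0=0x5f r1=0xbc r2=0xe8 r3=0xcf r4=0x38  N=0 Z=0
after  1: r0=0x27 r1=0xbc r2=0xe8 r3=0xcf r4=0x38  N=0 Z=0
after  2: r0=0x27 r1=0xbc r2=0x0f r3=0xcf r4=0x38  N=0 Z=0
after  3: r0=0x27 r1=0xbc r2=0x58 r3=0xcf r4=0x38  N=0 Z=0
after  4: r0=0x27 r1=0xbc r2=0x78 r3=0xcf r4=0x38  N=0 Z=0
-- IRQ taken; context saved, return-PC = 5 --

SAVED = 0x78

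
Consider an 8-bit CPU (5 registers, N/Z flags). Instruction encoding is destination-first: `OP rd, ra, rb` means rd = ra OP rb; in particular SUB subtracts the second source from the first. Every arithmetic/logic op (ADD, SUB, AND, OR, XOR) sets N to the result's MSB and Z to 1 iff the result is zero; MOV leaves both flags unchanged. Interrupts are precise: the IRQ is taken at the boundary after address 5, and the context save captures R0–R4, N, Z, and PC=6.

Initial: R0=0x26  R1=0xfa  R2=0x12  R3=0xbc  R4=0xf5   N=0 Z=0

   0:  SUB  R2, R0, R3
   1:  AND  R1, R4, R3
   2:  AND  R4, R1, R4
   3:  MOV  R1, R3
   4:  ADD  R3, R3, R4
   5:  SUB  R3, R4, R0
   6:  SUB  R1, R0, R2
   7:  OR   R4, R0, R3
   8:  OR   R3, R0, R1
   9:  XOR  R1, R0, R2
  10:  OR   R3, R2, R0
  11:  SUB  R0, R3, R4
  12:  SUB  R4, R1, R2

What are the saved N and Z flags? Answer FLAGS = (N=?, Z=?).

FLAGS = (N=1, Z=0)

after  0: R0=0x26 R1=0xfa R2=0x6a R3=0xbc R4=0xf5  N=0 Z=0
after  1: R0=0x26 R1=0xb4 R2=0x6a R3=0xbc R4=0xf5  N=1 Z=0
after  2: R0=0x26 R1=0xb4 R2=0x6a R3=0xbc R4=0xb4  N=1 Z=0
after  3: R0=0x26 R1=0xbc R2=0x6a R3=0xbc R4=0xb4  N=1 Z=0
after  4: R0=0x26 R1=0xbc R2=0x6a R3=0x70 R4=0xb4  N=0 Z=0
after  5: R0=0x26 R1=0xbc R2=0x6a R3=0x8e R4=0xb4  N=1 Z=0
-- IRQ taken; context saved, return-PC = 6 --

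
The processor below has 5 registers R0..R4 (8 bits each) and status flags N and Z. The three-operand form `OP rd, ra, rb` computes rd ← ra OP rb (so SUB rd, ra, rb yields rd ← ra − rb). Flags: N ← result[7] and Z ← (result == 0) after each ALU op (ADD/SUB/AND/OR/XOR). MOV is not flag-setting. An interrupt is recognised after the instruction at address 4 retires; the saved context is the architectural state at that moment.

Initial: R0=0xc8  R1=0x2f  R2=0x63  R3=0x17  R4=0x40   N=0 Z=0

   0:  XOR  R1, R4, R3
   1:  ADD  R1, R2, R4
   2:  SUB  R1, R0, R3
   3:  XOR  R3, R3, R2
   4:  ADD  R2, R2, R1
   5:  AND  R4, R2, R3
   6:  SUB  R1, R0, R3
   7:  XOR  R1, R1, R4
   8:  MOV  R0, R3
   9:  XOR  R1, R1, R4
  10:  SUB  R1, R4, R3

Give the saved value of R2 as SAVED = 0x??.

SAVED = 0x14

after  0: R0=0xc8 R1=0x57 R2=0x63 R3=0x17 R4=0x40  N=0 Z=0
after  1: R0=0xc8 R1=0xa3 R2=0x63 R3=0x17 R4=0x40  N=1 Z=0
after  2: R0=0xc8 R1=0xb1 R2=0x63 R3=0x17 R4=0x40  N=1 Z=0
after  3: R0=0xc8 R1=0xb1 R2=0x63 R3=0x74 R4=0x40  N=0 Z=0
after  4: R0=0xc8 R1=0xb1 R2=0x14 R3=0x74 R4=0x40  N=0 Z=0
-- IRQ taken; context saved, return-PC = 5 --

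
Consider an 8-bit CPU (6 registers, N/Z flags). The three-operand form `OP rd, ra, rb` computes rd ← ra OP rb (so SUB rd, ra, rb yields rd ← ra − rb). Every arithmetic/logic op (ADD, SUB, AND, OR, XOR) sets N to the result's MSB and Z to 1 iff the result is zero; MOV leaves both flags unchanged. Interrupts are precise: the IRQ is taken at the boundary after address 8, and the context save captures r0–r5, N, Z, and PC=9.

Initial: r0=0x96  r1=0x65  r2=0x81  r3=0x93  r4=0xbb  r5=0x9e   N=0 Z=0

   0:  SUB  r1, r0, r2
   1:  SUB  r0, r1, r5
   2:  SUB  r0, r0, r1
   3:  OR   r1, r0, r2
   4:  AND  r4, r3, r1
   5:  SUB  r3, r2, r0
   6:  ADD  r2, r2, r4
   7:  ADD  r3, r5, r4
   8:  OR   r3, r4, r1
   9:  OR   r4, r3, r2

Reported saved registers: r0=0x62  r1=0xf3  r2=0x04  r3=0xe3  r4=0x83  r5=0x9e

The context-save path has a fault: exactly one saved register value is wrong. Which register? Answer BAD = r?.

after  0: r0=0x96 r1=0x15 r2=0x81 r3=0x93 r4=0xbb r5=0x9e  N=0 Z=0
after  1: r0=0x77 r1=0x15 r2=0x81 r3=0x93 r4=0xbb r5=0x9e  N=0 Z=0
after  2: r0=0x62 r1=0x15 r2=0x81 r3=0x93 r4=0xbb r5=0x9e  N=0 Z=0
after  3: r0=0x62 r1=0xe3 r2=0x81 r3=0x93 r4=0xbb r5=0x9e  N=1 Z=0
after  4: r0=0x62 r1=0xe3 r2=0x81 r3=0x93 r4=0x83 r5=0x9e  N=1 Z=0
after  5: r0=0x62 r1=0xe3 r2=0x81 r3=0x1f r4=0x83 r5=0x9e  N=0 Z=0
after  6: r0=0x62 r1=0xe3 r2=0x04 r3=0x1f r4=0x83 r5=0x9e  N=0 Z=0
after  7: r0=0x62 r1=0xe3 r2=0x04 r3=0x21 r4=0x83 r5=0x9e  N=0 Z=0
after  8: r0=0x62 r1=0xe3 r2=0x04 r3=0xe3 r4=0x83 r5=0x9e  N=1 Z=0
-- IRQ taken; context saved, return-PC = 9 --
mismatch: r1: reported 0xf3 vs actual 0xe3

BAD = r1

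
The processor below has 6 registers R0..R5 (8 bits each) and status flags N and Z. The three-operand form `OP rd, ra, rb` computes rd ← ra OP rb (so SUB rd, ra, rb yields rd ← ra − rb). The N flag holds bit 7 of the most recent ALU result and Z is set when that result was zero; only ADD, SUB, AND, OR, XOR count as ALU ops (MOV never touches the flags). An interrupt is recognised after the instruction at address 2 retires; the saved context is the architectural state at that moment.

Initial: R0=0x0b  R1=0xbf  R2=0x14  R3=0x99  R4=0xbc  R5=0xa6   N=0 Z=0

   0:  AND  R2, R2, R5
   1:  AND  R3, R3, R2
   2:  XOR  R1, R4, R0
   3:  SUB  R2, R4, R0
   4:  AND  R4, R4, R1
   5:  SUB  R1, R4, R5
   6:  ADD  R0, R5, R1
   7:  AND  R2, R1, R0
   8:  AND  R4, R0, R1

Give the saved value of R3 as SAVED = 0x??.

after  0: R0=0x0b R1=0xbf R2=0x04 R3=0x99 R4=0xbc R5=0xa6  N=0 Z=0
after  1: R0=0x0b R1=0xbf R2=0x04 R3=0x00 R4=0xbc R5=0xa6  N=0 Z=1
after  2: R0=0x0b R1=0xb7 R2=0x04 R3=0x00 R4=0xbc R5=0xa6  N=1 Z=0
-- IRQ taken; context saved, return-PC = 3 --

SAVED = 0x00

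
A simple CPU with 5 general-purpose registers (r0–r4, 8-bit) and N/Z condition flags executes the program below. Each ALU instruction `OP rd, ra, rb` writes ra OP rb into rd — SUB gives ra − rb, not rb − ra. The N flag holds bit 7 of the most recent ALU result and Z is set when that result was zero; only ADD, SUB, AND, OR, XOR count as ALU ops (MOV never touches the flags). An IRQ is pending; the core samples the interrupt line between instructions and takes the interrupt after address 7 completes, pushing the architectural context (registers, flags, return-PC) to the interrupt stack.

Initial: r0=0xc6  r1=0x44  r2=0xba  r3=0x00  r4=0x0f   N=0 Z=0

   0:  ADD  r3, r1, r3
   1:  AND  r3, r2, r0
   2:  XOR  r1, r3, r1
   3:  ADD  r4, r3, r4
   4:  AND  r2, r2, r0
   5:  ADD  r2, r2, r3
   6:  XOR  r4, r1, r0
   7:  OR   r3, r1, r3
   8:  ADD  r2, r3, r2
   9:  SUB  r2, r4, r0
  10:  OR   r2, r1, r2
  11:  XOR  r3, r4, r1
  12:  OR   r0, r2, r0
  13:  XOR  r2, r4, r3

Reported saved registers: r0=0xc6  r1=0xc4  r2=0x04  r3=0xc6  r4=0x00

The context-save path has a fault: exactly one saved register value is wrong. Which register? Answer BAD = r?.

BAD = r1

after  0: r0=0xc6 r1=0x44 r2=0xba r3=0x44 r4=0x0f  N=0 Z=0
after  1: r0=0xc6 r1=0x44 r2=0xba r3=0x82 r4=0x0f  N=1 Z=0
after  2: r0=0xc6 r1=0xc6 r2=0xba r3=0x82 r4=0x0f  N=1 Z=0
after  3: r0=0xc6 r1=0xc6 r2=0xba r3=0x82 r4=0x91  N=1 Z=0
after  4: r0=0xc6 r1=0xc6 r2=0x82 r3=0x82 r4=0x91  N=1 Z=0
after  5: r0=0xc6 r1=0xc6 r2=0x04 r3=0x82 r4=0x91  N=0 Z=0
after  6: r0=0xc6 r1=0xc6 r2=0x04 r3=0x82 r4=0x00  N=0 Z=1
after  7: r0=0xc6 r1=0xc6 r2=0x04 r3=0xc6 r4=0x00  N=1 Z=0
-- IRQ taken; context saved, return-PC = 8 --
mismatch: r1: reported 0xc4 vs actual 0xc6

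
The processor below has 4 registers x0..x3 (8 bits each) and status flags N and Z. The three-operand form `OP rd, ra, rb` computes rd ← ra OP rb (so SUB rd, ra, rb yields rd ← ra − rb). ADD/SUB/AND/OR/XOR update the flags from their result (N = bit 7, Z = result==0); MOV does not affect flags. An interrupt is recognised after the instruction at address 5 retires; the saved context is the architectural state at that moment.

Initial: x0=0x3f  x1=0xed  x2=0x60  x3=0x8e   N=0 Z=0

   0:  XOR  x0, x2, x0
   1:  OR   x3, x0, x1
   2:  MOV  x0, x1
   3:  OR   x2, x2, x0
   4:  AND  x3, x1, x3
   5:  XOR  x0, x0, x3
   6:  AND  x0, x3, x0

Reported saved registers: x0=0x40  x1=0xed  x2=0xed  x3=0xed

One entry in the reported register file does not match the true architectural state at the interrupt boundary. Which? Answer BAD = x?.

BAD = x0

after  0: x0=0x5f x1=0xed x2=0x60 x3=0x8e  N=0 Z=0
after  1: x0=0x5f x1=0xed x2=0x60 x3=0xff  N=1 Z=0
after  2: x0=0xed x1=0xed x2=0x60 x3=0xff  N=1 Z=0
after  3: x0=0xed x1=0xed x2=0xed x3=0xff  N=1 Z=0
after  4: x0=0xed x1=0xed x2=0xed x3=0xed  N=1 Z=0
after  5: x0=0x00 x1=0xed x2=0xed x3=0xed  N=0 Z=1
-- IRQ taken; context saved, return-PC = 6 --
mismatch: x0: reported 0x40 vs actual 0x00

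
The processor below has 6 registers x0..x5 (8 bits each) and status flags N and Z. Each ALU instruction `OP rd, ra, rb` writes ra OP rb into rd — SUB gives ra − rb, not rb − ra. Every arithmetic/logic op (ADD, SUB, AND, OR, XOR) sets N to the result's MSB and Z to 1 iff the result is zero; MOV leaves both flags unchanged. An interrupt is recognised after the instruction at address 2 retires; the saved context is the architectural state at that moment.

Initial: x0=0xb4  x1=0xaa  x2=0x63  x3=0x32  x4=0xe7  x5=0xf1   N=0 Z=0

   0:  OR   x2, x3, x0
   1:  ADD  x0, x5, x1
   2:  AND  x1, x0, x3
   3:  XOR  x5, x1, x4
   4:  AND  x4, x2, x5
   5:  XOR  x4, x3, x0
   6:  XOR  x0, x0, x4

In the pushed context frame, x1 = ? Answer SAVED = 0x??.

after  0: x0=0xb4 x1=0xaa x2=0xb6 x3=0x32 x4=0xe7 x5=0xf1  N=1 Z=0
after  1: x0=0x9b x1=0xaa x2=0xb6 x3=0x32 x4=0xe7 x5=0xf1  N=1 Z=0
after  2: x0=0x9b x1=0x12 x2=0xb6 x3=0x32 x4=0xe7 x5=0xf1  N=0 Z=0
-- IRQ taken; context saved, return-PC = 3 --

SAVED = 0x12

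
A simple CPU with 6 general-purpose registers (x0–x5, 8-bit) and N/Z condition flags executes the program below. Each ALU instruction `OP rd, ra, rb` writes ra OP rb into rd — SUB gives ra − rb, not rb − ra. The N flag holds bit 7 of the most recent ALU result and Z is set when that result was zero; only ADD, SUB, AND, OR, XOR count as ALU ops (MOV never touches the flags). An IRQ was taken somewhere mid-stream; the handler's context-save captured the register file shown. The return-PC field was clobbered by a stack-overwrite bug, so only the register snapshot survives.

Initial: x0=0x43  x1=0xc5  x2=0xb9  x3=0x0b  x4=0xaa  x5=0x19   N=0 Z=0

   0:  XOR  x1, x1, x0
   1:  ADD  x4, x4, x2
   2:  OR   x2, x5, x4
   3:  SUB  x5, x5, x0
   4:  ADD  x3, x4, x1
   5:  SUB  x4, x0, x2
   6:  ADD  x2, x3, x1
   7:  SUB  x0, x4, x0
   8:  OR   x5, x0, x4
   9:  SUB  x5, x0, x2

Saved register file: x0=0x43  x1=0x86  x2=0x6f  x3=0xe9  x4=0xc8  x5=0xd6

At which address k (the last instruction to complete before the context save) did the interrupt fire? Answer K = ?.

after  0: x0=0x43 x1=0x86 x2=0xb9 x3=0x0b x4=0xaa x5=0x19  N=1 Z=0
after  1: x0=0x43 x1=0x86 x2=0xb9 x3=0x0b x4=0x63 x5=0x19  N=0 Z=0
after  2: x0=0x43 x1=0x86 x2=0x7b x3=0x0b x4=0x63 x5=0x19  N=0 Z=0
after  3: x0=0x43 x1=0x86 x2=0x7b x3=0x0b x4=0x63 x5=0xd6  N=1 Z=0
after  4: x0=0x43 x1=0x86 x2=0x7b x3=0xe9 x4=0x63 x5=0xd6  N=1 Z=0
after  5: x0=0x43 x1=0x86 x2=0x7b x3=0xe9 x4=0xc8 x5=0xd6  N=1 Z=0
after  6: x0=0x43 x1=0x86 x2=0x6f x3=0xe9 x4=0xc8 x5=0xd6  N=0 Z=0
-- IRQ taken; context saved, return-PC = 7 --

K = 6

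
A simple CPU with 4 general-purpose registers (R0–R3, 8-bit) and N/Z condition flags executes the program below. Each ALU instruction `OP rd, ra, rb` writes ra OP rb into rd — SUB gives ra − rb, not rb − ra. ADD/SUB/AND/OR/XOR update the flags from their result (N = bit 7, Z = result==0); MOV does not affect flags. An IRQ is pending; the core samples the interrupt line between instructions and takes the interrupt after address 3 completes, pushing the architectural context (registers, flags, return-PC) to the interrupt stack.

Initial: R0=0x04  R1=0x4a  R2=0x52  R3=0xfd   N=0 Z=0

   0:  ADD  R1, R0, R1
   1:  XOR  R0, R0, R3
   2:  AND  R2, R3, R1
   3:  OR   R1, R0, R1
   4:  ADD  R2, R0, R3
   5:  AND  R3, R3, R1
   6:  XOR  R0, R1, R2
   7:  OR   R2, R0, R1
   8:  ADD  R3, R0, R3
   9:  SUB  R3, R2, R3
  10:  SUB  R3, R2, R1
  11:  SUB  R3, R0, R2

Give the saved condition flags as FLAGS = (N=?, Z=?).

FLAGS = (N=1, Z=0)

after  0: R0=0x04 R1=0x4e R2=0x52 R3=0xfd  N=0 Z=0
after  1: R0=0xf9 R1=0x4e R2=0x52 R3=0xfd  N=1 Z=0
after  2: R0=0xf9 R1=0x4e R2=0x4c R3=0xfd  N=0 Z=0
after  3: R0=0xf9 R1=0xff R2=0x4c R3=0xfd  N=1 Z=0
-- IRQ taken; context saved, return-PC = 4 --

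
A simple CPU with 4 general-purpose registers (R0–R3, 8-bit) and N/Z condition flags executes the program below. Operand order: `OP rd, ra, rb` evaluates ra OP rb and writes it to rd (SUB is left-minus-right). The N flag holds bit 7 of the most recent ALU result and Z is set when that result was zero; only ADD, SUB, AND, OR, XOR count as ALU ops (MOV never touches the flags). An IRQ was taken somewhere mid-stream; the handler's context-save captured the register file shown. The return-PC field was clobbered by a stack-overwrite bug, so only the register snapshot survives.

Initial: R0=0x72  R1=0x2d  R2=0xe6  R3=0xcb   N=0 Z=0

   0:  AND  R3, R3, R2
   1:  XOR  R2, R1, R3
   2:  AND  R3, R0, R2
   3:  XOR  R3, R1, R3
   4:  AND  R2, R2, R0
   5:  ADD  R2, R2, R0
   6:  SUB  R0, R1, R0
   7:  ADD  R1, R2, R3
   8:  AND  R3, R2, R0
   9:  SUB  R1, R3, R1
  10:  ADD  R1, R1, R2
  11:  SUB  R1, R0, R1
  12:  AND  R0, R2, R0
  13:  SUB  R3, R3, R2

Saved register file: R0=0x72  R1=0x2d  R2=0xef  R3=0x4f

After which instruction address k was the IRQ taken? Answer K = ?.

K = 3

after  0: R0=0x72 R1=0x2d R2=0xe6 R3=0xc2  N=1 Z=0
after  1: R0=0x72 R1=0x2d R2=0xef R3=0xc2  N=1 Z=0
after  2: R0=0x72 R1=0x2d R2=0xef R3=0x62  N=0 Z=0
after  3: R0=0x72 R1=0x2d R2=0xef R3=0x4f  N=0 Z=0
-- IRQ taken; context saved, return-PC = 4 --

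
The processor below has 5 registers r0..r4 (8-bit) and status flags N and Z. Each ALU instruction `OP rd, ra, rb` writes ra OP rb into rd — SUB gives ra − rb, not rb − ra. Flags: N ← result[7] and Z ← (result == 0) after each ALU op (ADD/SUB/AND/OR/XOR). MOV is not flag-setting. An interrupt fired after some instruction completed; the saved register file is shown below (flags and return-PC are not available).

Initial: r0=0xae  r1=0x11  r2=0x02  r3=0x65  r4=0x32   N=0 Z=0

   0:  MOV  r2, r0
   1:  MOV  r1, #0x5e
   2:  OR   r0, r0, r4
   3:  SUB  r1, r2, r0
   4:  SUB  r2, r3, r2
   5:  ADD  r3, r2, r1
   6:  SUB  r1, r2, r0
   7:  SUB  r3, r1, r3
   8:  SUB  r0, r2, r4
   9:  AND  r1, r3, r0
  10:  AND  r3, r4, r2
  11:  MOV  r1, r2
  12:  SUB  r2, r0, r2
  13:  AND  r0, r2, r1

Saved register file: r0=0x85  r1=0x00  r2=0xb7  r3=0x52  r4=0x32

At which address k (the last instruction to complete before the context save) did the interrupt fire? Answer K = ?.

after  0: r0=0xae r1=0x11 r2=0xae r3=0x65 r4=0x32  N=0 Z=0
after  1: r0=0xae r1=0x5e r2=0xae r3=0x65 r4=0x32  N=0 Z=0
after  2: r0=0xbe r1=0x5e r2=0xae r3=0x65 r4=0x32  N=1 Z=0
after  3: r0=0xbe r1=0xf0 r2=0xae r3=0x65 r4=0x32  N=1 Z=0
after  4: r0=0xbe r1=0xf0 r2=0xb7 r3=0x65 r4=0x32  N=1 Z=0
after  5: r0=0xbe r1=0xf0 r2=0xb7 r3=0xa7 r4=0x32  N=1 Z=0
after  6: r0=0xbe r1=0xf9 r2=0xb7 r3=0xa7 r4=0x32  N=1 Z=0
after  7: r0=0xbe r1=0xf9 r2=0xb7 r3=0x52 r4=0x32  N=0 Z=0
after  8: r0=0x85 r1=0xf9 r2=0xb7 r3=0x52 r4=0x32  N=1 Z=0
after  9: r0=0x85 r1=0x00 r2=0xb7 r3=0x52 r4=0x32  N=0 Z=1
-- IRQ taken; context saved, return-PC = 10 --

K = 9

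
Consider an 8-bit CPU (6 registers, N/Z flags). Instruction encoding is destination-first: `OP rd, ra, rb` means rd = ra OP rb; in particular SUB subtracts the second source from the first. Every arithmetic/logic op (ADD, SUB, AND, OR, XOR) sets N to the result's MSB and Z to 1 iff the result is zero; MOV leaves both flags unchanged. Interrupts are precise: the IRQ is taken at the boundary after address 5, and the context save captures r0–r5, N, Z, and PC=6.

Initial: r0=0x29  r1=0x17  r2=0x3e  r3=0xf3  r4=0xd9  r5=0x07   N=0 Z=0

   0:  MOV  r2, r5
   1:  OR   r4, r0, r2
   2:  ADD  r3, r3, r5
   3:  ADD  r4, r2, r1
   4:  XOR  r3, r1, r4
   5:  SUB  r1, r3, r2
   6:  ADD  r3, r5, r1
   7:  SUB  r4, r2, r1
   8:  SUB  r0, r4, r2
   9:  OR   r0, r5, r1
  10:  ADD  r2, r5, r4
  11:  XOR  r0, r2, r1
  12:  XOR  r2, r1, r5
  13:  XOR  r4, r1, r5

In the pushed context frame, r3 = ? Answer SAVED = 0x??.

SAVED = 0x09

after  0: r0=0x29 r1=0x17 r2=0x07 r3=0xf3 r4=0xd9 r5=0x07  N=0 Z=0
after  1: r0=0x29 r1=0x17 r2=0x07 r3=0xf3 r4=0x2f r5=0x07  N=0 Z=0
after  2: r0=0x29 r1=0x17 r2=0x07 r3=0xfa r4=0x2f r5=0x07  N=1 Z=0
after  3: r0=0x29 r1=0x17 r2=0x07 r3=0xfa r4=0x1e r5=0x07  N=0 Z=0
after  4: r0=0x29 r1=0x17 r2=0x07 r3=0x09 r4=0x1e r5=0x07  N=0 Z=0
after  5: r0=0x29 r1=0x02 r2=0x07 r3=0x09 r4=0x1e r5=0x07  N=0 Z=0
-- IRQ taken; context saved, return-PC = 6 --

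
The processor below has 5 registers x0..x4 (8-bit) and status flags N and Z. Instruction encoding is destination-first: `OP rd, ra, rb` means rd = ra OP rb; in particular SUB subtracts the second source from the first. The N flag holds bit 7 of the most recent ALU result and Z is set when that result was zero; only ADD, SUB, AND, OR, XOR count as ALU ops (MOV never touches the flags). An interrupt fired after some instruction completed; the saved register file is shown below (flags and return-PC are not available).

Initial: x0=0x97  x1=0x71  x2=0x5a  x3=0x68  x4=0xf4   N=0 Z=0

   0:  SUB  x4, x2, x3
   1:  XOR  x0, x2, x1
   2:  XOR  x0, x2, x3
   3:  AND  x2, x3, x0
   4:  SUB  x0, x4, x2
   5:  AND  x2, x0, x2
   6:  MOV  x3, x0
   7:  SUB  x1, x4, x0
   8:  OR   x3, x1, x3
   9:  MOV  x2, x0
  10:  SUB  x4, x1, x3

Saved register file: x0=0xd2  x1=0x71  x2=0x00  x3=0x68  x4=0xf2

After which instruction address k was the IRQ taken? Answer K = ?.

after  0: x0=0x97 x1=0x71 x2=0x5a x3=0x68 x4=0xf2  N=1 Z=0
after  1: x0=0x2b x1=0x71 x2=0x5a x3=0x68 x4=0xf2  N=0 Z=0
after  2: x0=0x32 x1=0x71 x2=0x5a x3=0x68 x4=0xf2  N=0 Z=0
after  3: x0=0x32 x1=0x71 x2=0x20 x3=0x68 x4=0xf2  N=0 Z=0
after  4: x0=0xd2 x1=0x71 x2=0x20 x3=0x68 x4=0xf2  N=1 Z=0
after  5: x0=0xd2 x1=0x71 x2=0x00 x3=0x68 x4=0xf2  N=0 Z=1
-- IRQ taken; context saved, return-PC = 6 --

K = 5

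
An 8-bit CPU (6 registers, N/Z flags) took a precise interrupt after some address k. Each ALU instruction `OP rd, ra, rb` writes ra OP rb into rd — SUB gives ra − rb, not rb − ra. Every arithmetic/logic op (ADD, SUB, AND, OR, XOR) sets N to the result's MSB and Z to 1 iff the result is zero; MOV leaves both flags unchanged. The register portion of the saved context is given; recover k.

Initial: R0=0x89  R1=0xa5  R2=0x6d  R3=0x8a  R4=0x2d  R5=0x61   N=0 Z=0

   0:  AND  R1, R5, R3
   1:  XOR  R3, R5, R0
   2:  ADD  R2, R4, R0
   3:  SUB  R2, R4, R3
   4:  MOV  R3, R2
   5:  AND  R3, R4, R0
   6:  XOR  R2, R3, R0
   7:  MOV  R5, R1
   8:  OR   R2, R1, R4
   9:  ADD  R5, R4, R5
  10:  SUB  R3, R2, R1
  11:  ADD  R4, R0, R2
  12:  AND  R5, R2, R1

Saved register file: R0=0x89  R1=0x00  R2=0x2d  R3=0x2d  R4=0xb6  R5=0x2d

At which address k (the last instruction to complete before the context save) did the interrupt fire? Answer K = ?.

after  0: R0=0x89 R1=0x00 R2=0x6d R3=0x8a R4=0x2d R5=0x61  N=0 Z=1
after  1: R0=0x89 R1=0x00 R2=0x6d R3=0xe8 R4=0x2d R5=0x61  N=1 Z=0
after  2: R0=0x89 R1=0x00 R2=0xb6 R3=0xe8 R4=0x2d R5=0x61  N=1 Z=0
after  3: R0=0x89 R1=0x00 R2=0x45 R3=0xe8 R4=0x2d R5=0x61  N=0 Z=0
after  4: R0=0x89 R1=0x00 R2=0x45 R3=0x45 R4=0x2d R5=0x61  N=0 Z=0
after  5: R0=0x89 R1=0x00 R2=0x45 R3=0x09 R4=0x2d R5=0x61  N=0 Z=0
after  6: R0=0x89 R1=0x00 R2=0x80 R3=0x09 R4=0x2d R5=0x61  N=1 Z=0
after  7: R0=0x89 R1=0x00 R2=0x80 R3=0x09 R4=0x2d R5=0x00  N=1 Z=0
after  8: R0=0x89 R1=0x00 R2=0x2d R3=0x09 R4=0x2d R5=0x00  N=0 Z=0
after  9: R0=0x89 R1=0x00 R2=0x2d R3=0x09 R4=0x2d R5=0x2d  N=0 Z=0
after 10: R0=0x89 R1=0x00 R2=0x2d R3=0x2d R4=0x2d R5=0x2d  N=0 Z=0
after 11: R0=0x89 R1=0x00 R2=0x2d R3=0x2d R4=0xb6 R5=0x2d  N=1 Z=0
-- IRQ taken; context saved, return-PC = 12 --

K = 11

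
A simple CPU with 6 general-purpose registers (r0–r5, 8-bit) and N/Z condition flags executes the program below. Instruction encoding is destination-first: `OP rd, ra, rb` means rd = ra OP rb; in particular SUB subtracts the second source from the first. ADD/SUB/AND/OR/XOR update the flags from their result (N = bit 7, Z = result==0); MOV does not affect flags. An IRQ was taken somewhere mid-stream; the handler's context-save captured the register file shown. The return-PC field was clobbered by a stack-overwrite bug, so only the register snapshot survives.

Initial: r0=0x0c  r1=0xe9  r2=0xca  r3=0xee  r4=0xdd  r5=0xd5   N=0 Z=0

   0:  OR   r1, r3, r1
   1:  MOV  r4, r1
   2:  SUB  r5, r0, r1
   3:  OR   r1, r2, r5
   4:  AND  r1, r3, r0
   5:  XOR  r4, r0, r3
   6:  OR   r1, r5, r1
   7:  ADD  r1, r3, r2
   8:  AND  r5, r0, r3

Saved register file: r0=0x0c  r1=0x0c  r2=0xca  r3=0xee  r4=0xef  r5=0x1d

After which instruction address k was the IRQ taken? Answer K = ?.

after  0: r0=0x0c r1=0xef r2=0xca r3=0xee r4=0xdd r5=0xd5  N=1 Z=0
after  1: r0=0x0c r1=0xef r2=0xca r3=0xee r4=0xef r5=0xd5  N=1 Z=0
after  2: r0=0x0c r1=0xef r2=0xca r3=0xee r4=0xef r5=0x1d  N=0 Z=0
after  3: r0=0x0c r1=0xdf r2=0xca r3=0xee r4=0xef r5=0x1d  N=1 Z=0
after  4: r0=0x0c r1=0x0c r2=0xca r3=0xee r4=0xef r5=0x1d  N=0 Z=0
-- IRQ taken; context saved, return-PC = 5 --

K = 4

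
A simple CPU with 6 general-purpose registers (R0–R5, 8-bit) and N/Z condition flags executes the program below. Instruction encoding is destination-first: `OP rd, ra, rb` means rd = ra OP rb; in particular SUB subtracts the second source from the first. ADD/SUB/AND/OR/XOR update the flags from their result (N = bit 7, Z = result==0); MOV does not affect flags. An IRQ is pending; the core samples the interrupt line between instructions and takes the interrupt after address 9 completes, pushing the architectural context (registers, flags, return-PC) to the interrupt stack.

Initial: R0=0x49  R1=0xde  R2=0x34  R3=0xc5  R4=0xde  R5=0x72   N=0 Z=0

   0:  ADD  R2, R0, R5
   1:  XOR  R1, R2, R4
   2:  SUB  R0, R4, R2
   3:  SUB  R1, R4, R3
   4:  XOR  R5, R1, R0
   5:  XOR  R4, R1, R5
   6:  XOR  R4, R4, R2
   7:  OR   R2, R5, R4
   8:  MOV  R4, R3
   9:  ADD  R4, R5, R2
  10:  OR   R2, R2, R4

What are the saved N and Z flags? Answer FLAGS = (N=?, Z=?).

FLAGS = (N=1, Z=0)

after  0: R0=0x49 R1=0xde R2=0xbb R3=0xc5 R4=0xde R5=0x72  N=1 Z=0
after  1: R0=0x49 R1=0x65 R2=0xbb R3=0xc5 R4=0xde R5=0x72  N=0 Z=0
after  2: R0=0x23 R1=0x65 R2=0xbb R3=0xc5 R4=0xde R5=0x72  N=0 Z=0
after  3: R0=0x23 R1=0x19 R2=0xbb R3=0xc5 R4=0xde R5=0x72  N=0 Z=0
after  4: R0=0x23 R1=0x19 R2=0xbb R3=0xc5 R4=0xde R5=0x3a  N=0 Z=0
after  5: R0=0x23 R1=0x19 R2=0xbb R3=0xc5 R4=0x23 R5=0x3a  N=0 Z=0
after  6: R0=0x23 R1=0x19 R2=0xbb R3=0xc5 R4=0x98 R5=0x3a  N=1 Z=0
after  7: R0=0x23 R1=0x19 R2=0xba R3=0xc5 R4=0x98 R5=0x3a  N=1 Z=0
after  8: R0=0x23 R1=0x19 R2=0xba R3=0xc5 R4=0xc5 R5=0x3a  N=1 Z=0
after  9: R0=0x23 R1=0x19 R2=0xba R3=0xc5 R4=0xf4 R5=0x3a  N=1 Z=0
-- IRQ taken; context saved, return-PC = 10 --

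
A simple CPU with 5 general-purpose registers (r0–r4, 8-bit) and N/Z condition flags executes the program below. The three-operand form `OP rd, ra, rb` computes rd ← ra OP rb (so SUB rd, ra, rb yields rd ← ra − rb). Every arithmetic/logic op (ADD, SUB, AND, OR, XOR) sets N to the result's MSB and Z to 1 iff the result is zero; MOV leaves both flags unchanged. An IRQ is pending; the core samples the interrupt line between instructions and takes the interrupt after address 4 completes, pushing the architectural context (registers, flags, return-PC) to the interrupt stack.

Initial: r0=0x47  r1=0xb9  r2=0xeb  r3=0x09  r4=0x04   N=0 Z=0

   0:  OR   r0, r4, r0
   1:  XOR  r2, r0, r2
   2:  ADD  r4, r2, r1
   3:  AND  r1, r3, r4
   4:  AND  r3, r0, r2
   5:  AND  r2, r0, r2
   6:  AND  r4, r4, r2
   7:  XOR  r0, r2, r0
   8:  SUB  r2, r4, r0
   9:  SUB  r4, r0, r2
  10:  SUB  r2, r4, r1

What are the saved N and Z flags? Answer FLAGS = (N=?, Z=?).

after  0: r0=0x47 r1=0xb9 r2=0xeb r3=0x09 r4=0x04  N=0 Z=0
after  1: r0=0x47 r1=0xb9 r2=0xac r3=0x09 r4=0x04  N=1 Z=0
after  2: r0=0x47 r1=0xb9 r2=0xac r3=0x09 r4=0x65  N=0 Z=0
after  3: r0=0x47 r1=0x01 r2=0xac r3=0x09 r4=0x65  N=0 Z=0
after  4: r0=0x47 r1=0x01 r2=0xac r3=0x04 r4=0x65  N=0 Z=0
-- IRQ taken; context saved, return-PC = 5 --

FLAGS = (N=0, Z=0)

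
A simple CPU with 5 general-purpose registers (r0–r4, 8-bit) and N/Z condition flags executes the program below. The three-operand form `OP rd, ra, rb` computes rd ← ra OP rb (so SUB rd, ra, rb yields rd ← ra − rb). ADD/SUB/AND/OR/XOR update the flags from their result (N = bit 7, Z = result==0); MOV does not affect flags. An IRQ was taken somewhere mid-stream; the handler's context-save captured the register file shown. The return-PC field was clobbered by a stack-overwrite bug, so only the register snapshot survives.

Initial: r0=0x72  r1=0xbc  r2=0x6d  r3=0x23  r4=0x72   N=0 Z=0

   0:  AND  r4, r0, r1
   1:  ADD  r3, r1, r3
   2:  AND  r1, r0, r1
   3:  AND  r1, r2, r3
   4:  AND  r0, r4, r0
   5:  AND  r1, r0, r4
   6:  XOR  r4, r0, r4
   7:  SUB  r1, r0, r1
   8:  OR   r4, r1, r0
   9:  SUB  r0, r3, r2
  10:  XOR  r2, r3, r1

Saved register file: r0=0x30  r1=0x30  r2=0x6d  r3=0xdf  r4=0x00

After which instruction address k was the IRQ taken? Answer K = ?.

after  0: r0=0x72 r1=0xbc r2=0x6d r3=0x23 r4=0x30  N=0 Z=0
after  1: r0=0x72 r1=0xbc r2=0x6d r3=0xdf r4=0x30  N=1 Z=0
after  2: r0=0x72 r1=0x30 r2=0x6d r3=0xdf r4=0x30  N=0 Z=0
after  3: r0=0x72 r1=0x4d r2=0x6d r3=0xdf r4=0x30  N=0 Z=0
after  4: r0=0x30 r1=0x4d r2=0x6d r3=0xdf r4=0x30  N=0 Z=0
after  5: r0=0x30 r1=0x30 r2=0x6d r3=0xdf r4=0x30  N=0 Z=0
after  6: r0=0x30 r1=0x30 r2=0x6d r3=0xdf r4=0x00  N=0 Z=1
-- IRQ taken; context saved, return-PC = 7 --

K = 6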